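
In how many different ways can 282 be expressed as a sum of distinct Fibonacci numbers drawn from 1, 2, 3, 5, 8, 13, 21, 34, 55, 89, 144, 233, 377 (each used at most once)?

7

Starting from the Zeckendorf form and repeatedly splitting a term F_k into F_{k−1} + F_{k−2} (when neither is already used) reaches every representation.
282 = 233+34+13+2 = 233+34+8+5+2 = 144+89+34+13+2 = 233+21+13+8+5+2 = … (3 more), for 7 in all.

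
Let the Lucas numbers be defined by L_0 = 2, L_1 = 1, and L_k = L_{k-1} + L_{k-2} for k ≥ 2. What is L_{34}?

Iterating the recurrence up to L_{26} = 271443 and L_{25} = 167761:
L_{27} = L_{26} + L_{25} = 271443 + 167761 = 439204
L_{28} = L_{27} + L_{26} = 439204 + 271443 = 710647
L_{29} = L_{28} + L_{27} = 710647 + 439204 = 1149851
L_{30} = L_{29} + L_{28} = 1149851 + 710647 = 1860498
L_{31} = L_{30} + L_{29} = 1860498 + 1149851 = 3010349
L_{32} = L_{31} + L_{30} = 3010349 + 1860498 = 4870847
L_{33} = L_{32} + L_{31} = 4870847 + 3010349 = 7881196
L_{34} = L_{33} + L_{32} = 7881196 + 4870847 = 12752043

12752043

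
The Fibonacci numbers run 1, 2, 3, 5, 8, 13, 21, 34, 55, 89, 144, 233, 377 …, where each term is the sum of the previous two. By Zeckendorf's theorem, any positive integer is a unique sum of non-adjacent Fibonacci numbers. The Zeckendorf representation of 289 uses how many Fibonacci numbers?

3

Greedily peel off the largest Fibonacci term at each step:
289 − 233 = 56
56 − 55 = 1
1 − 1 = 0
289 = 233 + 55 + 1, which has 3 terms.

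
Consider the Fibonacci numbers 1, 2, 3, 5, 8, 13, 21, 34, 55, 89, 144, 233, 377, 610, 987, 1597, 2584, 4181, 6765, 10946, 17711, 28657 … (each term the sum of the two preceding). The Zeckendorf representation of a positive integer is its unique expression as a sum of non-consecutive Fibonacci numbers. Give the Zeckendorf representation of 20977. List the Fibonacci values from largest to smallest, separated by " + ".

17711 + 2584 + 610 + 55 + 13 + 3 + 1

largest Fibonacci ≤ 20977 is 17711; 20977 − 17711 = 3266
largest Fibonacci ≤ 3266 is 2584; 3266 − 2584 = 682
largest Fibonacci ≤ 682 is 610; 682 − 610 = 72
largest Fibonacci ≤ 72 is 55; 72 − 55 = 17
largest Fibonacci ≤ 17 is 13; 17 − 13 = 4
largest Fibonacci ≤ 4 is 3; 4 − 3 = 1
largest Fibonacci ≤ 1 is 1; 1 − 1 = 0
So 20977 = 17711 + 2584 + 610 + 55 + 13 + 3 + 1, with no two terms consecutive in the sequence.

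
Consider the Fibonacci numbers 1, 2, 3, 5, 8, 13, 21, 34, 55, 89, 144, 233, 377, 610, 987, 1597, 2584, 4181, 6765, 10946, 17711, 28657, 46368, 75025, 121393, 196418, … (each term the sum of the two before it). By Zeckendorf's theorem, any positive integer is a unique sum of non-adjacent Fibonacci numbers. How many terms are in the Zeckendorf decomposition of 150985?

6

take 121393 (≤ 150985); 150985 − 121393 = 29592
take 28657 (≤ 29592); 29592 − 28657 = 935
take 610 (≤ 935); 935 − 610 = 325
take 233 (≤ 325); 325 − 233 = 92
take 89 (≤ 92); 92 − 89 = 3
take 3 (≤ 3); 3 − 3 = 0
150985 = 121393 + 28657 + 610 + 233 + 89 + 3, which has 6 terms.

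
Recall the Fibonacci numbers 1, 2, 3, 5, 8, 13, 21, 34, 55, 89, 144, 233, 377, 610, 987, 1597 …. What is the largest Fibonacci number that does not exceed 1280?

987

987 ≤ 1280 < 1597, so the largest Fibonacci number not exceeding 1280 is 987.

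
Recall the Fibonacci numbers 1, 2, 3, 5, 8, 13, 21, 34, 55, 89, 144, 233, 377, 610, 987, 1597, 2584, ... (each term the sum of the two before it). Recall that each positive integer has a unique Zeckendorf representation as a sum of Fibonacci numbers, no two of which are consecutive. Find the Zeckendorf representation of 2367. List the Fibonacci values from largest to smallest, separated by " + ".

1597 + 610 + 144 + 13 + 3

take 1597 (≤ 2367); 2367 − 1597 = 770
take 610 (≤ 770); 770 − 610 = 160
take 144 (≤ 160); 160 − 144 = 16
take 13 (≤ 16); 16 − 13 = 3
take 3 (≤ 3); 3 − 3 = 0
So 2367 = 1597 + 610 + 144 + 13 + 3, with no two terms consecutive in the sequence.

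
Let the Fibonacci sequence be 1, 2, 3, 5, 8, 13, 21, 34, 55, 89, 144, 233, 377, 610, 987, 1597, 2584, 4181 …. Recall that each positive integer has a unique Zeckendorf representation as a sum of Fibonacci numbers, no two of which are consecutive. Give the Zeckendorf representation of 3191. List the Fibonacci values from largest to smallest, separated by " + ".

Greedily peel off the largest Fibonacci term at each step:
largest Fibonacci ≤ 3191 is 2584; 3191 − 2584 = 607
largest Fibonacci ≤ 607 is 377; 607 − 377 = 230
largest Fibonacci ≤ 230 is 144; 230 − 144 = 86
largest Fibonacci ≤ 86 is 55; 86 − 55 = 31
largest Fibonacci ≤ 31 is 21; 31 − 21 = 10
largest Fibonacci ≤ 10 is 8; 10 − 8 = 2
largest Fibonacci ≤ 2 is 2; 2 − 2 = 0
So 3191 = 2584 + 377 + 144 + 55 + 21 + 8 + 2, with no two terms consecutive in the sequence.

2584 + 377 + 144 + 55 + 21 + 8 + 2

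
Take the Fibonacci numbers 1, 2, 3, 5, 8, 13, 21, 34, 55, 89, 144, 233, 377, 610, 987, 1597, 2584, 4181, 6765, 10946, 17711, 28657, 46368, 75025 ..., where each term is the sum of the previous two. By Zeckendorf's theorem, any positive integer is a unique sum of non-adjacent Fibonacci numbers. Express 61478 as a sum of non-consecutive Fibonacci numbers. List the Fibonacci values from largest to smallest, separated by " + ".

Greedy algorithm:
largest Fibonacci ≤ 61478 is 46368; 61478 − 46368 = 15110
largest Fibonacci ≤ 15110 is 10946; 15110 − 10946 = 4164
largest Fibonacci ≤ 4164 is 2584; 4164 − 2584 = 1580
largest Fibonacci ≤ 1580 is 987; 1580 − 987 = 593
largest Fibonacci ≤ 593 is 377; 593 − 377 = 216
largest Fibonacci ≤ 216 is 144; 216 − 144 = 72
largest Fibonacci ≤ 72 is 55; 72 − 55 = 17
largest Fibonacci ≤ 17 is 13; 17 − 13 = 4
largest Fibonacci ≤ 4 is 3; 4 − 3 = 1
largest Fibonacci ≤ 1 is 1; 1 − 1 = 0
So 61478 = 46368 + 10946 + 2584 + 987 + 377 + 144 + 55 + 13 + 3 + 1, with no two terms consecutive in the sequence.

46368 + 10946 + 2584 + 987 + 377 + 144 + 55 + 13 + 3 + 1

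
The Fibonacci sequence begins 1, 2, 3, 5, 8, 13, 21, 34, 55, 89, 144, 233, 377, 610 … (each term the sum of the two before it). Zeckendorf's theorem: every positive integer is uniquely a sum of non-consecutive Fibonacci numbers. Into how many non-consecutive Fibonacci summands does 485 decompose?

5

Repeatedly subtract the largest Fibonacci number that fits:
377 ≤ 485 < 610, so take 377; remainder 108
89 ≤ 108 < 144, so take 89; remainder 19
13 ≤ 19 < 21, so take 13; remainder 6
5 ≤ 6 < 8, so take 5; remainder 1
1 ≤ 1 < 2, so take 1; remainder 0
485 = 377 + 89 + 13 + 5 + 1, which has 5 terms.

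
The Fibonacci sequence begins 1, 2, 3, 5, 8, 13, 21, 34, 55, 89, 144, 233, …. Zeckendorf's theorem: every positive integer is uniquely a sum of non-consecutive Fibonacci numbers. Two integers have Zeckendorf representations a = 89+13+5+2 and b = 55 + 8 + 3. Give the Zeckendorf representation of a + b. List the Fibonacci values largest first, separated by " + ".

The two numbers are 109 and 66, so their sum is 175.
175: greatest Fibonacci not exceeding it is 144, leaving 31
31: greatest Fibonacci not exceeding it is 21, leaving 10
10: greatest Fibonacci not exceeding it is 8, leaving 2
2: greatest Fibonacci not exceeding it is 2, leaving 0

144 + 21 + 8 + 2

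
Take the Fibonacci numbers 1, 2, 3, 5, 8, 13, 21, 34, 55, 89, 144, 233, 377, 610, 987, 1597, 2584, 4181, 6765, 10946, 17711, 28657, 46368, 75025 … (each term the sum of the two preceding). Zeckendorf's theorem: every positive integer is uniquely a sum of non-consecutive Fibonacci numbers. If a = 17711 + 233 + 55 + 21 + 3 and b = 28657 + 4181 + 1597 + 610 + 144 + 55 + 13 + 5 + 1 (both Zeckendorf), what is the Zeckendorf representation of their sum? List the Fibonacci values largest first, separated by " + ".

46368 + 6765 + 144 + 8 + 1

The two numbers are 18023 and 35263, so their sum is 53286.
Repeatedly subtract the largest Fibonacci number that fits:
53286 − 46368 = 6918
6918 − 6765 = 153
153 − 144 = 9
9 − 8 = 1
1 − 1 = 0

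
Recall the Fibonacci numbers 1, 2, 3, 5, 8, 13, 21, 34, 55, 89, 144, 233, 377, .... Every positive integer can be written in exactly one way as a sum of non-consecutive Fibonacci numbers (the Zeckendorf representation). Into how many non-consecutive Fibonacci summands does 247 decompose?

233 ≤ 247 < 377, so take 233; remainder 14
13 ≤ 14 < 21, so take 13; remainder 1
1 ≤ 1 < 2, so take 1; remainder 0
247 = 233 + 13 + 1, which has 3 terms.

3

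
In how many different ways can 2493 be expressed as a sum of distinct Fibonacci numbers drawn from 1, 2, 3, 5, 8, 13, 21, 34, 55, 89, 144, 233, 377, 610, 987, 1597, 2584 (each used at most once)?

19

Starting from the Zeckendorf form and repeatedly splitting a term F_k into F_{k−1} + F_{k−2} (when neither is already used) reaches every representation.
2493 = 1597+610+233+34+13+5+1 = 1597+610+233+34+13+3+2+1 = 1597+610+144+89+34+13+5+1 = … (16 more), for 19 in all.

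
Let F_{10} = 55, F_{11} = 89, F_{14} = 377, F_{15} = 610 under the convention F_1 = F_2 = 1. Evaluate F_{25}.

By the addition formula F_{m+n} = F_m F_{n+1} + F_{m−1} F_n with m=11, n=14: F_{25} = 89·610 + 55·377 = 54290 + 20735 = 75025.

75025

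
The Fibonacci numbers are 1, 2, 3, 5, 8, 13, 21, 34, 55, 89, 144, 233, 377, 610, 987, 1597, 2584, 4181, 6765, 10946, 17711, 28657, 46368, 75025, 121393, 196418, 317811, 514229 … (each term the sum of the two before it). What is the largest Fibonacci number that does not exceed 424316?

317811 ≤ 424316 < 514229, so the largest Fibonacci number not exceeding 424316 is 317811.

317811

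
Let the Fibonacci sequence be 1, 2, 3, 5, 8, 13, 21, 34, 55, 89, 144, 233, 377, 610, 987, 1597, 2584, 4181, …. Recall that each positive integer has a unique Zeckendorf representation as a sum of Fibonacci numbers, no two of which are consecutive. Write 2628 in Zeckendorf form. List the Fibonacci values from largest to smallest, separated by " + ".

2584 + 34 + 8 + 2

Greedily peel off the largest Fibonacci term at each step:
subtract 2584 from 2628: 44 remains
subtract 34 from 44: 10 remains
subtract 8 from 10: 2 remains
subtract 2 from 2: 0 remains
So 2628 = 2584 + 34 + 8 + 2, with no two terms consecutive in the sequence.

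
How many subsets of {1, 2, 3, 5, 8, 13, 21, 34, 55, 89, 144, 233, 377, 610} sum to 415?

Each representation comes from the Zeckendorf form by replacing some F_k with F_{k−1} + F_{k−2} where possible.
415 = 377+34+3+1 = 377+21+13+3+1 = 233+144+34+3+1 = 377+21+8+5+3+1 = 233+144+21+13+3+1 = … (4 more), for 9 in all.

9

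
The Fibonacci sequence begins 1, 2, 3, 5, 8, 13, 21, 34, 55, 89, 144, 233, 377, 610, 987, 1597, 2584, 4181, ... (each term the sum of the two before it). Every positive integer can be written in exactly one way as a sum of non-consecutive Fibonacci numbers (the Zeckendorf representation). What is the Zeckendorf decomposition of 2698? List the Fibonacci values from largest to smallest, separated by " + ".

Greedy algorithm:
2698: greatest Fibonacci not exceeding it is 2584, leaving 114
114: greatest Fibonacci not exceeding it is 89, leaving 25
25: greatest Fibonacci not exceeding it is 21, leaving 4
4: greatest Fibonacci not exceeding it is 3, leaving 1
1: greatest Fibonacci not exceeding it is 1, leaving 0
So 2698 = 2584 + 89 + 21 + 3 + 1, with no two terms consecutive in the sequence.

2584 + 89 + 21 + 3 + 1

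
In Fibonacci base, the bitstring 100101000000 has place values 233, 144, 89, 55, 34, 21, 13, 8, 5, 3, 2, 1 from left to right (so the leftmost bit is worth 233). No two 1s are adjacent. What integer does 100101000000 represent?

309

Summing the place values of the 1 bits: 233 + 55 + 21 = 309.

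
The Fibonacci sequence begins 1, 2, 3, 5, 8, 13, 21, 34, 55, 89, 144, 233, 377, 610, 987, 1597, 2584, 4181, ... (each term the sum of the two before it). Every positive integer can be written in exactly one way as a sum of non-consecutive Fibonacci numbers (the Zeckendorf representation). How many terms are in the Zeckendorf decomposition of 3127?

Greedy algorithm:
3127: greatest Fibonacci not exceeding it is 2584, leaving 543
543: greatest Fibonacci not exceeding it is 377, leaving 166
166: greatest Fibonacci not exceeding it is 144, leaving 22
22: greatest Fibonacci not exceeding it is 21, leaving 1
1: greatest Fibonacci not exceeding it is 1, leaving 0
3127 = 2584 + 377 + 144 + 21 + 1, which has 5 terms.

5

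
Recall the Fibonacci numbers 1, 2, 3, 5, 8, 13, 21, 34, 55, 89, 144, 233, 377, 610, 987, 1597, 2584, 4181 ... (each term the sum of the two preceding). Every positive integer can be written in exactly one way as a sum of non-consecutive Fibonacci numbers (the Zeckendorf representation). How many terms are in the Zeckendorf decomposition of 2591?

3

2584 ≤ 2591 < 4181, so take 2584; remainder 7
5 ≤ 7 < 8, so take 5; remainder 2
2 ≤ 2 < 3, so take 2; remainder 0
2591 = 2584 + 5 + 2, which has 3 terms.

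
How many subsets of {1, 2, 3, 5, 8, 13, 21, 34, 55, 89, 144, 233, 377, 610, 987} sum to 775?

22

Each representation comes from the Zeckendorf form by replacing some F_k with F_{k−1} + F_{k−2} where possible.
775 = 610+144+21 = 610+144+13+8 = 610+89+55+21 = 377+233+144+21 = 610+144+13+5+3 = … (17 more), for 22 in all.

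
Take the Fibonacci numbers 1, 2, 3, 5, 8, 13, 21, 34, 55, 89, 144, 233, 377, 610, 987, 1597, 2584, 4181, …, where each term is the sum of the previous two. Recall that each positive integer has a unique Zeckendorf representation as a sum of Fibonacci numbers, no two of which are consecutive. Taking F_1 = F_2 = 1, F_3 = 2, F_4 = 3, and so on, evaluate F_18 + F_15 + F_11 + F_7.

F_18 + F_15 + F_11 + F_7 = 2584 + 610 + 89 + 13 = 3296.

3296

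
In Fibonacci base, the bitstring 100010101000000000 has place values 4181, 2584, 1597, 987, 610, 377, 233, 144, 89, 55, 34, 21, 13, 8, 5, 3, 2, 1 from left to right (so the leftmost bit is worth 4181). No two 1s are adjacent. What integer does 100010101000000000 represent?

5113

Summing the place values of the 1 bits: 4181 + 610 + 233 + 89 = 5113.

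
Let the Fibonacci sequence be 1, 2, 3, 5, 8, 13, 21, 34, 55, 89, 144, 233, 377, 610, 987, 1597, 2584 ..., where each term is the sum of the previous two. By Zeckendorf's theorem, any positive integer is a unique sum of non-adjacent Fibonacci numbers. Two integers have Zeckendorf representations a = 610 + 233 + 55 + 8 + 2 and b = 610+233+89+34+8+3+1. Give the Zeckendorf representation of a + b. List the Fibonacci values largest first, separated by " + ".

The two numbers are 908 and 978, so their sum is 1886.
Greedily peel off the largest Fibonacci term at each step:
1597 ≤ 1886 < 2584, so take 1597; remainder 289
233 ≤ 289 < 377, so take 233; remainder 56
55 ≤ 56 < 89, so take 55; remainder 1
1 ≤ 1 < 2, so take 1; remainder 0

1597 + 233 + 55 + 1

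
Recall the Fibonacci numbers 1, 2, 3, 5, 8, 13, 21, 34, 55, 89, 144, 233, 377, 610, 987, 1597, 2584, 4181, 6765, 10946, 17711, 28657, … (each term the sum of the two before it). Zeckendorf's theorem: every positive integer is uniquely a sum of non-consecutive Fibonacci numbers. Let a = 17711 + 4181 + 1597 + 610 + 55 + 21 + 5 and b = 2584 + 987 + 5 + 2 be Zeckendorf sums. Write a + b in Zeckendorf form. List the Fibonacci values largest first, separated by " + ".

17711 + 6765 + 2584 + 610 + 55 + 21 + 8 + 3 + 1

The two numbers are 24180 and 3578, so their sum is 27758.
Repeatedly subtract the largest Fibonacci number that fits:
largest Fibonacci ≤ 27758 is 17711; 27758 − 17711 = 10047
largest Fibonacci ≤ 10047 is 6765; 10047 − 6765 = 3282
largest Fibonacci ≤ 3282 is 2584; 3282 − 2584 = 698
largest Fibonacci ≤ 698 is 610; 698 − 610 = 88
largest Fibonacci ≤ 88 is 55; 88 − 55 = 33
largest Fibonacci ≤ 33 is 21; 33 − 21 = 12
largest Fibonacci ≤ 12 is 8; 12 − 8 = 4
largest Fibonacci ≤ 4 is 3; 4 − 3 = 1
largest Fibonacci ≤ 1 is 1; 1 − 1 = 0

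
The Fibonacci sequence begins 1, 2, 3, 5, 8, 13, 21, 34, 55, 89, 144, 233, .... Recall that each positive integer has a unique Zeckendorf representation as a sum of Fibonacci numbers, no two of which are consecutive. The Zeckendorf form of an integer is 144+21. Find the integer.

144+21 = 165.

165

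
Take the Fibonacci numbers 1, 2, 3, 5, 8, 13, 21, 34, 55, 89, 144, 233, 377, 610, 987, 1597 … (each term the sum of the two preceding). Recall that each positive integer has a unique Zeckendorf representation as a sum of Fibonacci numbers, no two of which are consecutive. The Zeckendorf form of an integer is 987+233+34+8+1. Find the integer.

987+233+34+8+1 = 1263.

1263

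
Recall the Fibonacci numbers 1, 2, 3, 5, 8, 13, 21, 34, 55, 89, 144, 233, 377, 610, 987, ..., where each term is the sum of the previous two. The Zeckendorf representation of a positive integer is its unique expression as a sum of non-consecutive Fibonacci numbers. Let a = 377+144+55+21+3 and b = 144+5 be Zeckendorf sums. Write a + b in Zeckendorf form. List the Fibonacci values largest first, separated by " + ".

610 + 89 + 34 + 13 + 3

The two numbers are 600 and 149, so their sum is 749.
Greedily peel off the largest Fibonacci term at each step:
subtract 610 from 749: 139 remains
subtract 89 from 139: 50 remains
subtract 34 from 50: 16 remains
subtract 13 from 16: 3 remains
subtract 3 from 3: 0 remains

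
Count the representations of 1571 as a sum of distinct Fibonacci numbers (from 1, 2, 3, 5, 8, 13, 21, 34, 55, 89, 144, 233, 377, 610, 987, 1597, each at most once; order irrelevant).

23

Starting from the Zeckendorf form and repeatedly splitting a term F_k into F_{k−1} + F_{k−2} (when neither is already used) reaches every representation.
1571 = 987+377+144+55+8 = 987+377+144+55+5+3 = 987+377+144+34+21+8 = … (20 more), for 23 in all.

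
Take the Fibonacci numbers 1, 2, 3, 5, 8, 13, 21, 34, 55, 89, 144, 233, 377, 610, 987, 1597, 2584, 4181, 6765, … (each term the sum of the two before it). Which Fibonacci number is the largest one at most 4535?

4181

4181 ≤ 4535 < 6765, so the largest Fibonacci number not exceeding 4535 is 4181.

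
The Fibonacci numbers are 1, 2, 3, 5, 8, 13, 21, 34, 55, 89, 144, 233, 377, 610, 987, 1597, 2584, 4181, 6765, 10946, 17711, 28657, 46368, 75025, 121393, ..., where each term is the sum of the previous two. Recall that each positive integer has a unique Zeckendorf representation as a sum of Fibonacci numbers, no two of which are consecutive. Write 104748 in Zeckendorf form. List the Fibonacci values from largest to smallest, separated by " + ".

Repeatedly subtract the largest Fibonacci number that fits:
104748: greatest Fibonacci not exceeding it is 75025, leaving 29723
29723: greatest Fibonacci not exceeding it is 28657, leaving 1066
1066: greatest Fibonacci not exceeding it is 987, leaving 79
79: greatest Fibonacci not exceeding it is 55, leaving 24
24: greatest Fibonacci not exceeding it is 21, leaving 3
3: greatest Fibonacci not exceeding it is 3, leaving 0
So 104748 = 75025 + 28657 + 987 + 55 + 21 + 3, with no two terms consecutive in the sequence.

75025 + 28657 + 987 + 55 + 21 + 3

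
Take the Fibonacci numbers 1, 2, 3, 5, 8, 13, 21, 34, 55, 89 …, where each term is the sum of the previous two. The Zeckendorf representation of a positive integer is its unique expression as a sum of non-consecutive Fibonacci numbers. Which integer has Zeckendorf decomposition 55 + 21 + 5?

55 + 21 + 5 = 81.

81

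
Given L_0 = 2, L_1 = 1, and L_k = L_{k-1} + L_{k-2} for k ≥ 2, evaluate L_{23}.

64079

Iterating the recurrence up to L_{17} = 3571 and L_{16} = 2207:
L_{18} = L_{17} + L_{16} = 3571 + 2207 = 5778
L_{19} = L_{18} + L_{17} = 5778 + 3571 = 9349
L_{20} = L_{19} + L_{18} = 9349 + 5778 = 15127
L_{21} = L_{20} + L_{19} = 15127 + 9349 = 24476
L_{22} = L_{21} + L_{20} = 24476 + 15127 = 39603
L_{23} = L_{22} + L_{21} = 39603 + 24476 = 64079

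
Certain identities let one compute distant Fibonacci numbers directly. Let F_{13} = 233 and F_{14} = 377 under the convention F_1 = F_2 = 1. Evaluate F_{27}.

By F_{2k+1} = F_k² + F_{k+1}²: F_{27} = 233² + 377² = 54289 + 142129 = 196418.

196418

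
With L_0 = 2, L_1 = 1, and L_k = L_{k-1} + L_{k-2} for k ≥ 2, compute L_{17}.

3571

Iterating the recurrence up to L_{10} = 123 and L_{9} = 76:
L_{11} = L_{10} + L_{9} = 123 + 76 = 199
L_{12} = L_{11} + L_{10} = 199 + 123 = 322
L_{13} = L_{12} + L_{11} = 322 + 199 = 521
L_{14} = L_{13} + L_{12} = 521 + 322 = 843
L_{15} = L_{14} + L_{13} = 843 + 521 = 1364
L_{16} = L_{15} + L_{14} = 1364 + 843 = 2207
L_{17} = L_{16} + L_{15} = 2207 + 1364 = 3571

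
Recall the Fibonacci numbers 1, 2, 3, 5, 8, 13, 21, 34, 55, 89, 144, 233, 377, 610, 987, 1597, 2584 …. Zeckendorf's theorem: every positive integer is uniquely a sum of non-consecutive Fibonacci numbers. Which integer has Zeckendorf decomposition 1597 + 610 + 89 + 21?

1597 + 610 + 89 + 21 = 2317.

2317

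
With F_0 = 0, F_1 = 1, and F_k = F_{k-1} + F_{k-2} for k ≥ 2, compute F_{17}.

Iterating the recurrence up to F_{10} = 55 and F_{9} = 34:
F_{11} = F_{10} + F_{9} = 55 + 34 = 89
F_{12} = F_{11} + F_{10} = 89 + 55 = 144
F_{13} = F_{12} + F_{11} = 144 + 89 = 233
F_{14} = F_{13} + F_{12} = 233 + 144 = 377
F_{15} = F_{14} + F_{13} = 377 + 233 = 610
F_{16} = F_{15} + F_{14} = 610 + 377 = 987
F_{17} = F_{16} + F_{15} = 987 + 610 = 1597

1597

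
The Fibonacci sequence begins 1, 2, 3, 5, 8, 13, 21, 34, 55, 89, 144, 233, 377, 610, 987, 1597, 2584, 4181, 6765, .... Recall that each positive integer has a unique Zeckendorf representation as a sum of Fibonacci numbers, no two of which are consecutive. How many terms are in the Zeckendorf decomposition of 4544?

Greedily peel off the largest Fibonacci term at each step:
4544: greatest Fibonacci not exceeding it is 4181, leaving 363
363: greatest Fibonacci not exceeding it is 233, leaving 130
130: greatest Fibonacci not exceeding it is 89, leaving 41
41: greatest Fibonacci not exceeding it is 34, leaving 7
7: greatest Fibonacci not exceeding it is 5, leaving 2
2: greatest Fibonacci not exceeding it is 2, leaving 0
4544 = 4181 + 233 + 89 + 34 + 5 + 2, which has 6 terms.

6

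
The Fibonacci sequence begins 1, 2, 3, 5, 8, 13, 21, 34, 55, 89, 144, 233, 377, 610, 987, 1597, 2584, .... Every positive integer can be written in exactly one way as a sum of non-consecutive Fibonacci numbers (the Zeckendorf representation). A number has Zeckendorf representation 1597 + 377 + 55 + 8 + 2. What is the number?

2039

1597 + 377 + 55 + 8 + 2 = 2039.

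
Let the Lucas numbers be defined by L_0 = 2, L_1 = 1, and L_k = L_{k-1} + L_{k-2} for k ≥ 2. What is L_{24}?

Iterating the recurrence up to L_{17} = 3571 and L_{16} = 2207:
L_{18} = L_{17} + L_{16} = 3571 + 2207 = 5778
L_{19} = L_{18} + L_{17} = 5778 + 3571 = 9349
L_{20} = L_{19} + L_{18} = 9349 + 5778 = 15127
L_{21} = L_{20} + L_{19} = 15127 + 9349 = 24476
L_{22} = L_{21} + L_{20} = 24476 + 15127 = 39603
L_{23} = L_{22} + L_{21} = 39603 + 24476 = 64079
L_{24} = L_{23} + L_{22} = 64079 + 39603 = 103682

103682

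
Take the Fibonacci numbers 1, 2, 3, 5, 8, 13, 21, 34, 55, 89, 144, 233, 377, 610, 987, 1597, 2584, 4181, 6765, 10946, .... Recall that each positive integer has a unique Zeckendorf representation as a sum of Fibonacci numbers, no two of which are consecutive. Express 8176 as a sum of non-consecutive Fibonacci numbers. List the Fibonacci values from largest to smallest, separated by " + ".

6765 + 987 + 377 + 34 + 13

Greedy algorithm:
largest Fibonacci ≤ 8176 is 6765; 8176 − 6765 = 1411
largest Fibonacci ≤ 1411 is 987; 1411 − 987 = 424
largest Fibonacci ≤ 424 is 377; 424 − 377 = 47
largest Fibonacci ≤ 47 is 34; 47 − 34 = 13
largest Fibonacci ≤ 13 is 13; 13 − 13 = 0
So 8176 = 6765 + 987 + 377 + 34 + 13, with no two terms consecutive in the sequence.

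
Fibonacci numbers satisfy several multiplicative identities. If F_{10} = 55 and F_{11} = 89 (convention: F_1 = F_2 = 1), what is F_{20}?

By the doubling identity F_{2k} = F_k(2F_{k+1} − F_k): F_{20} = 55·(2·89 − 55) = 55·123 = 6765.

6765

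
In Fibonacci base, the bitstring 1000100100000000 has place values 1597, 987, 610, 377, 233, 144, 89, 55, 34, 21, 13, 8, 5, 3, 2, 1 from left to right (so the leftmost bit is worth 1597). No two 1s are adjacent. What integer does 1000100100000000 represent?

Summing the place values of the 1 bits: 1597 + 233 + 55 = 1885.

1885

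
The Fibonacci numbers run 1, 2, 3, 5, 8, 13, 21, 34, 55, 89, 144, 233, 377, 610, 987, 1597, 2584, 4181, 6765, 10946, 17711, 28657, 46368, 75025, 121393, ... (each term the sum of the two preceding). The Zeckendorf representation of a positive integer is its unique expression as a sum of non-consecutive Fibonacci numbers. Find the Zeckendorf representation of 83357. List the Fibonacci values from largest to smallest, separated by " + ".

Greedy algorithm:
83357: greatest Fibonacci not exceeding it is 75025, leaving 8332
8332: greatest Fibonacci not exceeding it is 6765, leaving 1567
1567: greatest Fibonacci not exceeding it is 987, leaving 580
580: greatest Fibonacci not exceeding it is 377, leaving 203
203: greatest Fibonacci not exceeding it is 144, leaving 59
59: greatest Fibonacci not exceeding it is 55, leaving 4
4: greatest Fibonacci not exceeding it is 3, leaving 1
1: greatest Fibonacci not exceeding it is 1, leaving 0
So 83357 = 75025 + 6765 + 987 + 377 + 144 + 55 + 3 + 1, with no two terms consecutive in the sequence.

75025 + 6765 + 987 + 377 + 144 + 55 + 3 + 1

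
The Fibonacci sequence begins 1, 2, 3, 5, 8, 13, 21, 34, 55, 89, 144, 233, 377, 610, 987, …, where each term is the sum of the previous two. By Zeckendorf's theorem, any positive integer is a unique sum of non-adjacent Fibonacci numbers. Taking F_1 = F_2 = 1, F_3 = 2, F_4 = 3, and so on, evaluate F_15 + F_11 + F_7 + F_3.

F_15 + F_11 + F_7 + F_3 = 610 + 89 + 13 + 2 = 714.

714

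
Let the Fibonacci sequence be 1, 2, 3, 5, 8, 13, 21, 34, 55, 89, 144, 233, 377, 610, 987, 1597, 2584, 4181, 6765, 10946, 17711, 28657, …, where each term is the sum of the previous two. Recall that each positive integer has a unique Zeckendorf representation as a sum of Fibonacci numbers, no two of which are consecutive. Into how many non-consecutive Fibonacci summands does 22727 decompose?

7

Greedy algorithm:
17711 ≤ 22727 < 28657, so take 17711; remainder 5016
4181 ≤ 5016 < 6765, so take 4181; remainder 835
610 ≤ 835 < 987, so take 610; remainder 225
144 ≤ 225 < 233, so take 144; remainder 81
55 ≤ 81 < 89, so take 55; remainder 26
21 ≤ 26 < 34, so take 21; remainder 5
5 ≤ 5 < 8, so take 5; remainder 0
22727 = 17711 + 4181 + 610 + 144 + 55 + 21 + 5, which has 7 terms.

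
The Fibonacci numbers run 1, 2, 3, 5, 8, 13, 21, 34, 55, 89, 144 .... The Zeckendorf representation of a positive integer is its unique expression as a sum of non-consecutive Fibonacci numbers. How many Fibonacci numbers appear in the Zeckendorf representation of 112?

subtract 89 from 112: 23 remains
subtract 21 from 23: 2 remains
subtract 2 from 2: 0 remains
112 = 89 + 21 + 2, which has 3 terms.

3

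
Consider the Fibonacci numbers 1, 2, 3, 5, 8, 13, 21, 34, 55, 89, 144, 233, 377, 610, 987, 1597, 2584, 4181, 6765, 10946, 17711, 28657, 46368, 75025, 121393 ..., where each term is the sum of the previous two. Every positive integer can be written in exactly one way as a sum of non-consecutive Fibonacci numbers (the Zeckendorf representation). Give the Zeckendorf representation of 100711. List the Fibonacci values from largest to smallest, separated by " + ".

75025 + 17711 + 6765 + 987 + 144 + 55 + 21 + 3

Repeatedly subtract the largest Fibonacci number that fits:
largest Fibonacci ≤ 100711 is 75025; 100711 − 75025 = 25686
largest Fibonacci ≤ 25686 is 17711; 25686 − 17711 = 7975
largest Fibonacci ≤ 7975 is 6765; 7975 − 6765 = 1210
largest Fibonacci ≤ 1210 is 987; 1210 − 987 = 223
largest Fibonacci ≤ 223 is 144; 223 − 144 = 79
largest Fibonacci ≤ 79 is 55; 79 − 55 = 24
largest Fibonacci ≤ 24 is 21; 24 − 21 = 3
largest Fibonacci ≤ 3 is 3; 3 − 3 = 0
So 100711 = 75025 + 17711 + 6765 + 987 + 144 + 55 + 21 + 3, with no two terms consecutive in the sequence.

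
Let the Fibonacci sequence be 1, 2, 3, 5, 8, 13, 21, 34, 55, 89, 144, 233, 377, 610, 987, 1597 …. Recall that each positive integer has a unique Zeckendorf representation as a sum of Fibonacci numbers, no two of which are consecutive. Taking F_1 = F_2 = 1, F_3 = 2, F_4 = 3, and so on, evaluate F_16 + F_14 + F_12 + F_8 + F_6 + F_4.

1540

F_16 + F_14 + F_12 + F_8 + F_6 + F_4 = 987 + 377 + 144 + 21 + 8 + 3 = 1540.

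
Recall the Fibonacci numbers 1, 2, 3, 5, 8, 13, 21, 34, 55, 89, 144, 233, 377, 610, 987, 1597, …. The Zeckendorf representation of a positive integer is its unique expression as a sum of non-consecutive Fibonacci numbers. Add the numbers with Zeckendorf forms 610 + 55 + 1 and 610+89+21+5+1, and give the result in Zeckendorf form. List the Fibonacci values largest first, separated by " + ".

The two numbers are 666 and 726, so their sum is 1392.
1392 − 987 = 405
405 − 377 = 28
28 − 21 = 7
7 − 5 = 2
2 − 2 = 0

987 + 377 + 21 + 5 + 2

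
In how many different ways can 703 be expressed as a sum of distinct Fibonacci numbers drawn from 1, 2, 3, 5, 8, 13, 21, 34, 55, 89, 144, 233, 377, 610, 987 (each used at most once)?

Each representation comes from the Zeckendorf form by replacing some F_k with F_{k−1} + F_{k−2} where possible.
703 = 610+89+3+1 = 610+55+34+3+1 = 377+233+89+3+1 = 610+55+21+13+3+1 = 377+233+55+34+3+1 = … (6 more), for 11 in all.

11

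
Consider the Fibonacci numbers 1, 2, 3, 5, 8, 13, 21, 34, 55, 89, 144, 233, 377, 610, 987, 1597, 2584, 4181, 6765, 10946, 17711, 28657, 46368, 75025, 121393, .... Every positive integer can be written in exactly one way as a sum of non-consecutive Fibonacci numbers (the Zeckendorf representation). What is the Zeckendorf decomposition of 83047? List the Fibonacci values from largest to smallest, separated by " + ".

75025 + 6765 + 987 + 233 + 34 + 3

subtract 75025 from 83047: 8022 remains
subtract 6765 from 8022: 1257 remains
subtract 987 from 1257: 270 remains
subtract 233 from 270: 37 remains
subtract 34 from 37: 3 remains
subtract 3 from 3: 0 remains
So 83047 = 75025 + 6765 + 987 + 233 + 34 + 3, with no two terms consecutive in the sequence.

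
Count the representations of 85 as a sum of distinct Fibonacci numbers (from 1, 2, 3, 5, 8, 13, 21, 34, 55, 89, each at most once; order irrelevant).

4

Each representation comes from the Zeckendorf form by replacing some F_k with F_{k−1} + F_{k−2} where possible.
85 = 55+21+8+1 = 55+21+5+3+1 = 55+13+8+5+3+1 = … (1 more), for 4 in all.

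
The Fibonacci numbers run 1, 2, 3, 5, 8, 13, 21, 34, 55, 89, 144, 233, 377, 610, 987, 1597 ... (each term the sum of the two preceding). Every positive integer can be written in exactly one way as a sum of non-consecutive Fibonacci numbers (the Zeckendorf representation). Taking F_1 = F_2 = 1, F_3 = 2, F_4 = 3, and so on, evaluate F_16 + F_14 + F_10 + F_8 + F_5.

1445

F_16 + F_14 + F_10 + F_8 + F_5 = 987 + 377 + 55 + 21 + 5 = 1445.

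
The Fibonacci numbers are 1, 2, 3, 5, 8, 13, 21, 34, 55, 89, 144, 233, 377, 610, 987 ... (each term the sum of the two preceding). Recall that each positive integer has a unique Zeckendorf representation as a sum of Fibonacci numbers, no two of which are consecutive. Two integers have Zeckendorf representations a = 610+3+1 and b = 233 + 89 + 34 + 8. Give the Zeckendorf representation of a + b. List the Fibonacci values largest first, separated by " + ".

610 + 233 + 89 + 34 + 8 + 3 + 1

The two numbers are 614 and 364, so their sum is 978.
Greedy algorithm:
978 − 610 = 368
368 − 233 = 135
135 − 89 = 46
46 − 34 = 12
12 − 8 = 4
4 − 3 = 1
1 − 1 = 0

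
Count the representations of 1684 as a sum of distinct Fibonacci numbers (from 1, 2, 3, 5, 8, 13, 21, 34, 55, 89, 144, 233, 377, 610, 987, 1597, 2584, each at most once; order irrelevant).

Each representation comes from the Zeckendorf form by replacing some F_k with F_{k−1} + F_{k−2} where possible.
1684 = 1597+55+21+8+3 = 1597+55+21+8+2+1 = 987+610+55+21+8+3 = 1597+55+21+5+3+2+1 = … (16 more), for 20 in all.

20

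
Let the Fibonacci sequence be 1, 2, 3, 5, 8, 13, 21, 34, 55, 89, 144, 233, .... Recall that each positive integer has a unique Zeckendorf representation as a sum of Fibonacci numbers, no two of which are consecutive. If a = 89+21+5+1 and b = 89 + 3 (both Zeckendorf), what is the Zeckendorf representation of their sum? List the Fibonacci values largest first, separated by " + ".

The two numbers are 116 and 92, so their sum is 208.
Greedily peel off the largest Fibonacci term at each step:
208 − 144 = 64
64 − 55 = 9
9 − 8 = 1
1 − 1 = 0

144 + 55 + 8 + 1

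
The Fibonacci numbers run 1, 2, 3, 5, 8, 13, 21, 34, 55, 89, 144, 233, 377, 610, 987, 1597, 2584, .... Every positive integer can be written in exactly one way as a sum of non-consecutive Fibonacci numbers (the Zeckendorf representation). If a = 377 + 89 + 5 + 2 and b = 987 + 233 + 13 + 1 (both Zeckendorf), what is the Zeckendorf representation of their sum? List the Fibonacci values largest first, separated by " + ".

The two numbers are 473 and 1234, so their sum is 1707.
Repeatedly subtract the largest Fibonacci number that fits:
largest Fibonacci ≤ 1707 is 1597; 1707 − 1597 = 110
largest Fibonacci ≤ 110 is 89; 110 − 89 = 21
largest Fibonacci ≤ 21 is 21; 21 − 21 = 0

1597 + 89 + 21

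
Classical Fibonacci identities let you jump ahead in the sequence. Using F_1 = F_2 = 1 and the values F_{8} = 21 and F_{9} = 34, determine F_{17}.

1597

By F_{2k+1} = F_k² + F_{k+1}²: F_{17} = 21² + 34² = 441 + 1156 = 1597.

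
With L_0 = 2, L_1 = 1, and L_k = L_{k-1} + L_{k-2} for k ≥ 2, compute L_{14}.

Iterating the recurrence up to L_{10} = 123 and L_{9} = 76:
L_{11} = L_{10} + L_{9} = 123 + 76 = 199
L_{12} = L_{11} + L_{10} = 199 + 123 = 322
L_{13} = L_{12} + L_{11} = 322 + 199 = 521
L_{14} = L_{13} + L_{12} = 521 + 322 = 843

843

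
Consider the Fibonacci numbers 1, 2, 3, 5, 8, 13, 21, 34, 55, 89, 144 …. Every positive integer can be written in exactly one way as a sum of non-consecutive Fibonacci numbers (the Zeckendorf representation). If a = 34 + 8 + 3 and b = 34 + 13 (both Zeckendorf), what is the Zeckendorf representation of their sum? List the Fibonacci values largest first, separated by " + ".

89 + 3

The two numbers are 45 and 47, so their sum is 92.
Greedy algorithm:
92 − 89 = 3
3 − 3 = 0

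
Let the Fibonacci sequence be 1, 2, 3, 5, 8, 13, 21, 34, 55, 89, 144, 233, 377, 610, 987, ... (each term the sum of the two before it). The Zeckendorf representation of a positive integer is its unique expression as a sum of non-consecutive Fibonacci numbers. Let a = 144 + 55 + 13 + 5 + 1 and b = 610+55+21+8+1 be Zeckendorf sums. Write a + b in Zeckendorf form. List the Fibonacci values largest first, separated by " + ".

610 + 233 + 55 + 13 + 2

The two numbers are 218 and 695, so their sum is 913.
subtract 610 from 913: 303 remains
subtract 233 from 303: 70 remains
subtract 55 from 70: 15 remains
subtract 13 from 15: 2 remains
subtract 2 from 2: 0 remains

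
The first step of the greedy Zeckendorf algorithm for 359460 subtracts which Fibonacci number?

317811

317811 ≤ 359460 < 514229, so the largest Fibonacci number not exceeding 359460 is 317811.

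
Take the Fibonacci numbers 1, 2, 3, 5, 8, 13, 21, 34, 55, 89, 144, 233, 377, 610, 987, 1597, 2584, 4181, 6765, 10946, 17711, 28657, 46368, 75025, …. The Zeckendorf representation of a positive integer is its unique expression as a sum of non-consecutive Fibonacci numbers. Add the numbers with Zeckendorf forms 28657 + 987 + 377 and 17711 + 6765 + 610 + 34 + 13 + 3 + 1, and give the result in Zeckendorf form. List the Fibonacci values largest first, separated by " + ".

46368 + 6765 + 1597 + 377 + 34 + 13 + 3 + 1

The two numbers are 30021 and 25137, so their sum is 55158.
Greedily peel off the largest Fibonacci term at each step:
largest Fibonacci ≤ 55158 is 46368; 55158 − 46368 = 8790
largest Fibonacci ≤ 8790 is 6765; 8790 − 6765 = 2025
largest Fibonacci ≤ 2025 is 1597; 2025 − 1597 = 428
largest Fibonacci ≤ 428 is 377; 428 − 377 = 51
largest Fibonacci ≤ 51 is 34; 51 − 34 = 17
largest Fibonacci ≤ 17 is 13; 17 − 13 = 4
largest Fibonacci ≤ 4 is 3; 4 − 3 = 1
largest Fibonacci ≤ 1 is 1; 1 − 1 = 0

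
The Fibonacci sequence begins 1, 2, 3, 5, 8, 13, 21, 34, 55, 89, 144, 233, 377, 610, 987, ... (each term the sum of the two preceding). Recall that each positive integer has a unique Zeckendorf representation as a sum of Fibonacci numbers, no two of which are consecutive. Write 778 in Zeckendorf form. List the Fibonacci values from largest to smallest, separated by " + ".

Greedy algorithm:
subtract 610 from 778: 168 remains
subtract 144 from 168: 24 remains
subtract 21 from 24: 3 remains
subtract 3 from 3: 0 remains
So 778 = 610 + 144 + 21 + 3, with no two terms consecutive in the sequence.

610 + 144 + 21 + 3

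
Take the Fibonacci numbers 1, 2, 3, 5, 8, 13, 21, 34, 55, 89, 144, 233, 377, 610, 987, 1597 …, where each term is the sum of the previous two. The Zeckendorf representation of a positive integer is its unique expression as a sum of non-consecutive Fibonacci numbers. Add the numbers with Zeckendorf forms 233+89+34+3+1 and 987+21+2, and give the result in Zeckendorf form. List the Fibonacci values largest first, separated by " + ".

987 + 377 + 5 + 1

The two numbers are 360 and 1010, so their sum is 1370.
Repeatedly subtract the largest Fibonacci number that fits:
1370 − 987 = 383
383 − 377 = 6
6 − 5 = 1
1 − 1 = 0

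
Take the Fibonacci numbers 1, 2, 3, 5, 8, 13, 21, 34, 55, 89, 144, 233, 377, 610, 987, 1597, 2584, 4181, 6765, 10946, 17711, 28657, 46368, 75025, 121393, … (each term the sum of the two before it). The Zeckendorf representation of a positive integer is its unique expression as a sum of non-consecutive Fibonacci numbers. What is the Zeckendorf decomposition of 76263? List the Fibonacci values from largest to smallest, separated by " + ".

75025 + 987 + 233 + 13 + 5

76263: greatest Fibonacci not exceeding it is 75025, leaving 1238
1238: greatest Fibonacci not exceeding it is 987, leaving 251
251: greatest Fibonacci not exceeding it is 233, leaving 18
18: greatest Fibonacci not exceeding it is 13, leaving 5
5: greatest Fibonacci not exceeding it is 5, leaving 0
So 76263 = 75025 + 987 + 233 + 13 + 5, with no two terms consecutive in the sequence.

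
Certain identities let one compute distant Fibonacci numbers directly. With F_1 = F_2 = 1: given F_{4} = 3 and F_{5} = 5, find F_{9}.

By F_{2k+1} = F_k² + F_{k+1}²: F_{9} = 3² + 5² = 9 + 25 = 34.

34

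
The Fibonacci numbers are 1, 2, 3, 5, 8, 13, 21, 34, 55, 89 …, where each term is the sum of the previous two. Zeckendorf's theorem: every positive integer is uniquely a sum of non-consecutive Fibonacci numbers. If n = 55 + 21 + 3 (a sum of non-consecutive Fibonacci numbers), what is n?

79

55 + 21 + 3 = 79.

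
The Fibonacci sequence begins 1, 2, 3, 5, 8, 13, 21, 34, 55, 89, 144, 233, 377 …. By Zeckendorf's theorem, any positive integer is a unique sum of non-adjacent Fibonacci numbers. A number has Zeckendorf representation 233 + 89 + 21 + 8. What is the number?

351

233 + 89 + 21 + 8 = 351.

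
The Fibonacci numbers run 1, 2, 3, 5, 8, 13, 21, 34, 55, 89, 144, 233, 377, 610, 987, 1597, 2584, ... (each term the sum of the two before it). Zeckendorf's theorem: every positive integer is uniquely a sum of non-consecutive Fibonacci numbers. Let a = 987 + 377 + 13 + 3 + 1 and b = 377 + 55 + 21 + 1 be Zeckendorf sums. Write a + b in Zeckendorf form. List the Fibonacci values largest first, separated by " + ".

1597 + 233 + 5

The two numbers are 1381 and 454, so their sum is 1835.
subtract 1597 from 1835: 238 remains
subtract 233 from 238: 5 remains
subtract 5 from 5: 0 remains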